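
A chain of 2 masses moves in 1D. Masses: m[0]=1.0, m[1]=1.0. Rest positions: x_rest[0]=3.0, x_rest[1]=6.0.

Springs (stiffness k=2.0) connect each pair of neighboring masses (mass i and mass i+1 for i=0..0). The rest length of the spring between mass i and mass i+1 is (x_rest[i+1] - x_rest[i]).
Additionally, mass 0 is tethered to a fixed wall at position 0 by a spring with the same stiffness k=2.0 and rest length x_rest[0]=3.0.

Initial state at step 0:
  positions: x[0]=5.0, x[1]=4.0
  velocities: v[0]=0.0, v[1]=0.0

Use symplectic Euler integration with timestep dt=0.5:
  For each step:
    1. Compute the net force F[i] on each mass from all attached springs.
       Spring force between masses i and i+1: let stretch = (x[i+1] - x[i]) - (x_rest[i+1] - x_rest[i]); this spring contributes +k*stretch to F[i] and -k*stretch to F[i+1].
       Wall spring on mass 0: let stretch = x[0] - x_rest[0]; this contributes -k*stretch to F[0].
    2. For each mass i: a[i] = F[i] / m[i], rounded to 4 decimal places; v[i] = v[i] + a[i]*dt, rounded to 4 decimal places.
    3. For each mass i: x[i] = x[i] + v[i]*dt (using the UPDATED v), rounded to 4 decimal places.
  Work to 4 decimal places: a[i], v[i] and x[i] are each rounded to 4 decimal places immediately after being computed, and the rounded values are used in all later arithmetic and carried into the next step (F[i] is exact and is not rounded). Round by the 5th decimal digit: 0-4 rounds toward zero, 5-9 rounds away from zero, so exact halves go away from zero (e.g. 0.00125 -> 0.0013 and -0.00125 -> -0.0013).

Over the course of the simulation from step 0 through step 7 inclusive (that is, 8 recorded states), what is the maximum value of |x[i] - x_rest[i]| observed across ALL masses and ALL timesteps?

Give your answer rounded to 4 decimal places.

Answer: 3.0000

Derivation:
Step 0: x=[5.0000 4.0000] v=[0.0000 0.0000]
Step 1: x=[2.0000 6.0000] v=[-6.0000 4.0000]
Step 2: x=[0.0000 7.5000] v=[-4.0000 3.0000]
Step 3: x=[1.7500 6.7500] v=[3.5000 -1.5000]
Step 4: x=[5.1250 5.0000] v=[6.7500 -3.5000]
Step 5: x=[5.8750 4.8125] v=[1.5000 -0.3750]
Step 6: x=[3.1563 6.6563] v=[-5.4375 3.6875]
Step 7: x=[0.6094 8.2501] v=[-5.0938 3.1875]
Max displacement = 3.0000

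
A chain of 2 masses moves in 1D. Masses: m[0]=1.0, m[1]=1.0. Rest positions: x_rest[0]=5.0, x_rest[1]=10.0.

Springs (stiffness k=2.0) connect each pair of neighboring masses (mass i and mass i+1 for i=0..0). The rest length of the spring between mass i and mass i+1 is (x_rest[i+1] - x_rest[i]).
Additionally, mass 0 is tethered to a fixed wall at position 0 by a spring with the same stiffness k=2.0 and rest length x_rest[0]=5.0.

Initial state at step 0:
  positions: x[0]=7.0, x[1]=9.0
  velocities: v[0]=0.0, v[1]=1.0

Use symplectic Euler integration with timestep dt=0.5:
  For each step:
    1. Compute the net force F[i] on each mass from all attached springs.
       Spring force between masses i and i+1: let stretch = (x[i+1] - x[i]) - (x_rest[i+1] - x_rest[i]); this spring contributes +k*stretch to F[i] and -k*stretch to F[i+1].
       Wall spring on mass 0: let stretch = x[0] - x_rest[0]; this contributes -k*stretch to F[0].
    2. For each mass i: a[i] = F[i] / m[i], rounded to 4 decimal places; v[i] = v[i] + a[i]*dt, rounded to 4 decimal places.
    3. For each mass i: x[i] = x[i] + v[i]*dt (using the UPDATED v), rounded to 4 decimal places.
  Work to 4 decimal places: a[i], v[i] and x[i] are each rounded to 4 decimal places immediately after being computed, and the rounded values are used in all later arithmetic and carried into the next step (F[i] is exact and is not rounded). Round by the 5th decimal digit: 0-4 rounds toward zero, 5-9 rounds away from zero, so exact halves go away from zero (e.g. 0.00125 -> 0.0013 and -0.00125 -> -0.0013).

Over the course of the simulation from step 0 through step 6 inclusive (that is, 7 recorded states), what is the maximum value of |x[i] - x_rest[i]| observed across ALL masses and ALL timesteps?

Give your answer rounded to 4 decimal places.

Step 0: x=[7.0000 9.0000] v=[0.0000 1.0000]
Step 1: x=[4.5000 11.0000] v=[-5.0000 4.0000]
Step 2: x=[3.0000 12.2500] v=[-3.0000 2.5000]
Step 3: x=[4.6250 11.3750] v=[3.2500 -1.7500]
Step 4: x=[7.3125 9.6250] v=[5.3750 -3.5000]
Step 5: x=[7.5000 9.2188] v=[0.3750 -0.8125]
Step 6: x=[4.7969 10.4532] v=[-5.4062 2.4687]
Max displacement = 2.5000

Answer: 2.5000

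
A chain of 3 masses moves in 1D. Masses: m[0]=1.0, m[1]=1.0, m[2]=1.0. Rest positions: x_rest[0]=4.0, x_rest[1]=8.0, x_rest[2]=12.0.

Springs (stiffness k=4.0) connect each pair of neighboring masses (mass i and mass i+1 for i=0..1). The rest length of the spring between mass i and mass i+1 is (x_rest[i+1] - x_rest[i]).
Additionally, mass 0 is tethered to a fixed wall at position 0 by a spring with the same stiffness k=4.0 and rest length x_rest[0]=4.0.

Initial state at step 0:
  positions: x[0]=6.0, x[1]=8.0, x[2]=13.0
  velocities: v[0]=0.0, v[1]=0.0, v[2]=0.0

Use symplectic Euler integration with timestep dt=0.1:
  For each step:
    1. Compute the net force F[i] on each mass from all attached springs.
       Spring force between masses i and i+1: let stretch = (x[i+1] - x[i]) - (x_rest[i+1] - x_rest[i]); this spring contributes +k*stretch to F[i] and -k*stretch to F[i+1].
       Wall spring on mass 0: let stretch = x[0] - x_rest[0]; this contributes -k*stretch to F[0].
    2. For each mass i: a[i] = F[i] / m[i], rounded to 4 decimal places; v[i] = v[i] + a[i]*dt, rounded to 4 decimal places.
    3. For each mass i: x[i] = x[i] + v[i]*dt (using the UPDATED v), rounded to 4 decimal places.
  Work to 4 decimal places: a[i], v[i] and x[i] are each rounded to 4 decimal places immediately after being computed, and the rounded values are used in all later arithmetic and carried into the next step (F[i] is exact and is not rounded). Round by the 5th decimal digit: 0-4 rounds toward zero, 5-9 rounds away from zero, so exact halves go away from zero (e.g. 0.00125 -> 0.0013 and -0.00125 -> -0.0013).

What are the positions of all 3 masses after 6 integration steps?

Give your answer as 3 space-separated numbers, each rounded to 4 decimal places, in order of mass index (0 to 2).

Step 0: x=[6.0000 8.0000 13.0000] v=[0.0000 0.0000 0.0000]
Step 1: x=[5.8400 8.1200 12.9600] v=[-1.6000 1.2000 -0.4000]
Step 2: x=[5.5376 8.3424 12.8864] v=[-3.0240 2.2240 -0.7360]
Step 3: x=[5.1259 8.6344 12.7910] v=[-4.1171 2.9197 -0.9536]
Step 4: x=[4.6495 8.9523 12.6894] v=[-4.7641 3.1789 -1.0162]
Step 5: x=[4.1592 9.2476 12.5983] v=[-4.9028 2.9526 -0.9110]
Step 6: x=[3.7061 9.4734 12.5332] v=[-4.5311 2.2575 -0.6513]

Answer: 3.7061 9.4734 12.5332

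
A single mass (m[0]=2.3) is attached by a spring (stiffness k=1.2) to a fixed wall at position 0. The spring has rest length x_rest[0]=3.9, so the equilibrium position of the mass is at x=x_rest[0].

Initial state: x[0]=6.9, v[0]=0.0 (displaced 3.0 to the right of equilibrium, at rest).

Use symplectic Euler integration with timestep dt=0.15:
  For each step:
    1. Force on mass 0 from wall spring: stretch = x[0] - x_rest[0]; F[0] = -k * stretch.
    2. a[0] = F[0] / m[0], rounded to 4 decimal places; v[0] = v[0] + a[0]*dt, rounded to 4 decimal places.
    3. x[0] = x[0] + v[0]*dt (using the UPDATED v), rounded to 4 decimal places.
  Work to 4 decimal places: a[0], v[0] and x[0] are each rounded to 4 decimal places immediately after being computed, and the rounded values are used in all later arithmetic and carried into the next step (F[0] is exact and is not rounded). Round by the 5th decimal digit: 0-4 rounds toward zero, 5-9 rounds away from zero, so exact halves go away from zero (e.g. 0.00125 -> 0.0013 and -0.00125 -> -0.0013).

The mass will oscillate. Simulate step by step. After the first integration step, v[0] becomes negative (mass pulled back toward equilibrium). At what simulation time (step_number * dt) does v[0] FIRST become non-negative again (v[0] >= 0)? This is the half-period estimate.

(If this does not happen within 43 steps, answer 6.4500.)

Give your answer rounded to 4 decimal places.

Step 0: x=[6.9000] v=[0.0000]
Step 1: x=[6.8648] v=[-0.2348]
Step 2: x=[6.7948] v=[-0.4668]
Step 3: x=[6.6908] v=[-0.6933]
Step 4: x=[6.5540] v=[-0.9117]
Step 5: x=[6.3861] v=[-1.1194]
Step 6: x=[6.1890] v=[-1.3140]
Step 7: x=[5.9650] v=[-1.4931]
Step 8: x=[5.7168] v=[-1.6547]
Step 9: x=[5.4473] v=[-1.7969]
Step 10: x=[5.1596] v=[-1.9180]
Step 11: x=[4.8571] v=[-2.0166]
Step 12: x=[4.5434] v=[-2.0915]
Step 13: x=[4.2221] v=[-2.1419]
Step 14: x=[3.8970] v=[-2.1671]
Step 15: x=[3.5720] v=[-2.1669]
Step 16: x=[3.2508] v=[-2.1412]
Step 17: x=[2.9372] v=[-2.0904]
Step 18: x=[2.6349] v=[-2.0151]
Step 19: x=[2.3475] v=[-1.9161]
Step 20: x=[2.0783] v=[-1.7946]
Step 21: x=[1.8305] v=[-1.6520]
Step 22: x=[1.6070] v=[-1.4900]
Step 23: x=[1.4104] v=[-1.3106]
Step 24: x=[1.2430] v=[-1.1158]
Step 25: x=[1.1068] v=[-0.9079]
Step 26: x=[1.0034] v=[-0.6893]
Step 27: x=[0.9340] v=[-0.4626]
Step 28: x=[0.8994] v=[-0.2305]
Step 29: x=[0.9000] v=[0.0043]
First v>=0 after going negative at step 29, time=4.3500

Answer: 4.3500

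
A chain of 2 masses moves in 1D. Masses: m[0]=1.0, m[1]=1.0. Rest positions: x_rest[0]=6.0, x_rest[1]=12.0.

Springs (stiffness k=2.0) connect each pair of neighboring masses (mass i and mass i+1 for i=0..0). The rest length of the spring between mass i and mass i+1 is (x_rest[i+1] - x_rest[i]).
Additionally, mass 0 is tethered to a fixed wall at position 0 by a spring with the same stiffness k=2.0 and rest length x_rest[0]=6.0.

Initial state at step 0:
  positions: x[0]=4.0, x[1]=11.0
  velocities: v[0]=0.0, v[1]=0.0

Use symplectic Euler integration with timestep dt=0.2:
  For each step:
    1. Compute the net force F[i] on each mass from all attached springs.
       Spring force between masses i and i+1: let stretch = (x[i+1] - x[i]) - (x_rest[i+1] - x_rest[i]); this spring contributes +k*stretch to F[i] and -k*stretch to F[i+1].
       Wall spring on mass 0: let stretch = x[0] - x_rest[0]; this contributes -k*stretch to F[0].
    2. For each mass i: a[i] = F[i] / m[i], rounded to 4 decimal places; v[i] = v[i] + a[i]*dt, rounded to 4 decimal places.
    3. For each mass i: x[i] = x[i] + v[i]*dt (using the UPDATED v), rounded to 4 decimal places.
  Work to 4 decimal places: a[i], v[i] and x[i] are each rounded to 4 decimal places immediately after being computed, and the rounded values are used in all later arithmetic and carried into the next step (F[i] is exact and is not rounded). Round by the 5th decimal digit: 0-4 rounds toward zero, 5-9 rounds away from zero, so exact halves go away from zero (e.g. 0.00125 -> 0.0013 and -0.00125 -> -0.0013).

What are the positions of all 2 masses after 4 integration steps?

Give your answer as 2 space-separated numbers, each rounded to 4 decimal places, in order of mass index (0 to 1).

Step 0: x=[4.0000 11.0000] v=[0.0000 0.0000]
Step 1: x=[4.2400 10.9200] v=[1.2000 -0.4000]
Step 2: x=[4.6752 10.7856] v=[2.1760 -0.6720]
Step 3: x=[5.2252 10.6424] v=[2.7501 -0.7162]
Step 4: x=[5.7906 10.5458] v=[2.8269 -0.4831]

Answer: 5.7906 10.5458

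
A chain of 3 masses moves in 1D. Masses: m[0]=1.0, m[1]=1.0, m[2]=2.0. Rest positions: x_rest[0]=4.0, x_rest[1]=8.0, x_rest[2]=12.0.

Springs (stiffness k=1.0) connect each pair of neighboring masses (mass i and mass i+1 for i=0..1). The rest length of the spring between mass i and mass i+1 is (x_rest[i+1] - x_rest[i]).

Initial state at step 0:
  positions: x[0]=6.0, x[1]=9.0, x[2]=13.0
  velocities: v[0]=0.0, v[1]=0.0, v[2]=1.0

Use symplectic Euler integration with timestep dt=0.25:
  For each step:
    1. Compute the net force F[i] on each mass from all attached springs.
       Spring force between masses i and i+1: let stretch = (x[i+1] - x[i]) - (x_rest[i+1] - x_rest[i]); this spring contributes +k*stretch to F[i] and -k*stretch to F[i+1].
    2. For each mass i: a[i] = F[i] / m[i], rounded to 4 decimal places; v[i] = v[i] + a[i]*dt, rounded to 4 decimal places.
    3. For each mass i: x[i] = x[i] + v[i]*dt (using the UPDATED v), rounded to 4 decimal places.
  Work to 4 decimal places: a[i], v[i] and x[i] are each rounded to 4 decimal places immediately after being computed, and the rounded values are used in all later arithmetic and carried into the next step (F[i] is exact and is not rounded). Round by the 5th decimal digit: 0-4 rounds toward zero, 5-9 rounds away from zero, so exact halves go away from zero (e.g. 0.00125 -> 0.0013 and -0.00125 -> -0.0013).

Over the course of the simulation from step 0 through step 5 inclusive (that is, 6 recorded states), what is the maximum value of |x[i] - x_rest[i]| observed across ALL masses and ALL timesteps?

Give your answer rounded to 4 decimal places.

Answer: 2.1656

Derivation:
Step 0: x=[6.0000 9.0000 13.0000] v=[0.0000 0.0000 1.0000]
Step 1: x=[5.9375 9.0625 13.2500] v=[-0.2500 0.2500 1.0000]
Step 2: x=[5.8203 9.1914 13.4942] v=[-0.4688 0.5156 0.9766]
Step 3: x=[5.6638 9.3785 13.7289] v=[-0.6260 0.7485 0.9388]
Step 4: x=[5.4895 9.6054 13.9527] v=[-0.6973 0.9074 0.8950]
Step 5: x=[5.3224 9.8467 14.1656] v=[-0.6683 0.9653 0.8516]
Max displacement = 2.1656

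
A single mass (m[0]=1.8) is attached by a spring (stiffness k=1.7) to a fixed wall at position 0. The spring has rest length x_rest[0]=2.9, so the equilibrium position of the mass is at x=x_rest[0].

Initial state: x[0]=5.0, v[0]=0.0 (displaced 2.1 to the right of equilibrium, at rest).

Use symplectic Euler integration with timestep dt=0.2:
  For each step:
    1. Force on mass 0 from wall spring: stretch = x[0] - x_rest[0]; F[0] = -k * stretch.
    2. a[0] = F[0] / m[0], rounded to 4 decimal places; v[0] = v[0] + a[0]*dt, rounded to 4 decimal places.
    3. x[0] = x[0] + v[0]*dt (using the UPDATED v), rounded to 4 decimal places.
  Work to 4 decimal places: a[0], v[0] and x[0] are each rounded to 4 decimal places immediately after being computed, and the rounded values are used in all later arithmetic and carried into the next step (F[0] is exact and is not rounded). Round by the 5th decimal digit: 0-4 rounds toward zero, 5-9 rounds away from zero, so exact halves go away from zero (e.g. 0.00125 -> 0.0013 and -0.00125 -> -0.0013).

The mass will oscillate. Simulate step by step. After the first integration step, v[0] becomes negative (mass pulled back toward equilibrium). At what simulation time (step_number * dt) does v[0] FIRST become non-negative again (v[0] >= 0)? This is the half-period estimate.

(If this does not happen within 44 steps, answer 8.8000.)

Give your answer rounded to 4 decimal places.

Step 0: x=[5.0000] v=[0.0000]
Step 1: x=[4.9207] v=[-0.3967]
Step 2: x=[4.7650] v=[-0.7784]
Step 3: x=[4.5389] v=[-1.1307]
Step 4: x=[4.2508] v=[-1.4403]
Step 5: x=[3.9117] v=[-1.6955]
Step 6: x=[3.5344] v=[-1.8866]
Step 7: x=[3.1331] v=[-2.0064]
Step 8: x=[2.7230] v=[-2.0504]
Step 9: x=[2.3196] v=[-2.0170]
Step 10: x=[1.9381] v=[-1.9074]
Step 11: x=[1.5930] v=[-1.7257]
Step 12: x=[1.2972] v=[-1.4788]
Step 13: x=[1.0620] v=[-1.1760]
Step 14: x=[0.8962] v=[-0.8288]
Step 15: x=[0.8061] v=[-0.4503]
Step 16: x=[0.7951] v=[-0.0548]
Step 17: x=[0.8637] v=[0.3428]
First v>=0 after going negative at step 17, time=3.4000

Answer: 3.4000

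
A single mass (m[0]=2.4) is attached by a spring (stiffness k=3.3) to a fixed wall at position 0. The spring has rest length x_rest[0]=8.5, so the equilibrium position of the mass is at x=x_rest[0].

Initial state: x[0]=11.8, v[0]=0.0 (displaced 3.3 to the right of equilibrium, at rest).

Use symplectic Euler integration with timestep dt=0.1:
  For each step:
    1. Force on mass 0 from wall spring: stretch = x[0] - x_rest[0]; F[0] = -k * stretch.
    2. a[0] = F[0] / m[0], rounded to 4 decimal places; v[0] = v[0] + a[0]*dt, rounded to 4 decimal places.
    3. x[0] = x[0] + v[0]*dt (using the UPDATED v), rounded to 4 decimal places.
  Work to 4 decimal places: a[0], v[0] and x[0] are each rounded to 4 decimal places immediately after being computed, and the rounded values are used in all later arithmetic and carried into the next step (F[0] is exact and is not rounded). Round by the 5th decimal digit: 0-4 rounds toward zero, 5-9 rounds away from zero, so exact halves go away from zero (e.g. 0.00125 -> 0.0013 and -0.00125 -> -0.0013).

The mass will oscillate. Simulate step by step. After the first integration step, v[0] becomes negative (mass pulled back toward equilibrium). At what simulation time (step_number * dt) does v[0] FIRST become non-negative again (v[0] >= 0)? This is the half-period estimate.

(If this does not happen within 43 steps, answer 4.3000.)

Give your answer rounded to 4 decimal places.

Step 0: x=[11.8000] v=[0.0000]
Step 1: x=[11.7546] v=[-0.4538]
Step 2: x=[11.6645] v=[-0.9013]
Step 3: x=[11.5309] v=[-1.3364]
Step 4: x=[11.3556] v=[-1.7532]
Step 5: x=[11.1410] v=[-2.1459]
Step 6: x=[10.8901] v=[-2.5090]
Step 7: x=[10.6063] v=[-2.8376]
Step 8: x=[10.2936] v=[-3.1272]
Step 9: x=[9.9562] v=[-3.3738]
Step 10: x=[9.5988] v=[-3.5740]
Step 11: x=[9.2263] v=[-3.7251]
Step 12: x=[8.8438] v=[-3.8250]
Step 13: x=[8.4566] v=[-3.8723]
Step 14: x=[8.0700] v=[-3.8663]
Step 15: x=[7.6893] v=[-3.8072]
Step 16: x=[7.3197] v=[-3.6957]
Step 17: x=[6.9664] v=[-3.5334]
Step 18: x=[6.6342] v=[-3.3225]
Step 19: x=[6.3276] v=[-3.0660]
Step 20: x=[6.0509] v=[-2.7673]
Step 21: x=[5.8078] v=[-2.4306]
Step 22: x=[5.6018] v=[-2.0604]
Step 23: x=[5.4356] v=[-1.6619]
Step 24: x=[5.3116] v=[-1.2405]
Step 25: x=[5.2314] v=[-0.8021]
Step 26: x=[5.1961] v=[-0.3527]
Step 27: x=[5.2063] v=[0.1016]
First v>=0 after going negative at step 27, time=2.7000

Answer: 2.7000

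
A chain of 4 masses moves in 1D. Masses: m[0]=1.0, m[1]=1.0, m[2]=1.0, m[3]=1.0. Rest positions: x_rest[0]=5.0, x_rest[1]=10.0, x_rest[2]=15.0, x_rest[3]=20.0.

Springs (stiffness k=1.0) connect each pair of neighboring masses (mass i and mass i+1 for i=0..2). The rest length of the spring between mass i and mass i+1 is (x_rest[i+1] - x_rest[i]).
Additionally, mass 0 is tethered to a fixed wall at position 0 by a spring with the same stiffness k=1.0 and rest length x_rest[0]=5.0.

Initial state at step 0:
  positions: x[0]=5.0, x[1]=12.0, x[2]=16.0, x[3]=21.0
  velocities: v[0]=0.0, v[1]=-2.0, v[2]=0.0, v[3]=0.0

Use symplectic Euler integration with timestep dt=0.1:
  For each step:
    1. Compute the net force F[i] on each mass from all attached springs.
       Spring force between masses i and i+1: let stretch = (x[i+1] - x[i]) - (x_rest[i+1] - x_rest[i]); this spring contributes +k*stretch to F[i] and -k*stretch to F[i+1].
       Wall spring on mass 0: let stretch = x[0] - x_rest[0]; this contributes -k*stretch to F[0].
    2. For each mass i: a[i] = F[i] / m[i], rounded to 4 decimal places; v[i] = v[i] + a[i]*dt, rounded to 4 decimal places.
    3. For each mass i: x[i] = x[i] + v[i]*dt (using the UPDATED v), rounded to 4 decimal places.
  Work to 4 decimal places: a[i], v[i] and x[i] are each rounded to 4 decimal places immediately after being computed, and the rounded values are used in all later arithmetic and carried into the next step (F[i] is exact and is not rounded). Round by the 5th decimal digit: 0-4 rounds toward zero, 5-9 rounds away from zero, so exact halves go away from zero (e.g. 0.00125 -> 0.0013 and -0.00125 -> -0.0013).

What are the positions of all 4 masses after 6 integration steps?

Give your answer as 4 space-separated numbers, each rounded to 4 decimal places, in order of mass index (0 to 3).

Step 0: x=[5.0000 12.0000 16.0000 21.0000] v=[0.0000 -2.0000 0.0000 0.0000]
Step 1: x=[5.0200 11.7700 16.0100 21.0000] v=[0.2000 -2.3000 0.1000 0.0000]
Step 2: x=[5.0573 11.5149 16.0275 21.0001] v=[0.3730 -2.5510 0.1750 0.0010]
Step 3: x=[5.1086 11.2404 16.0496 21.0005] v=[0.5130 -2.7455 0.2210 0.0037]
Step 4: x=[5.1701 10.9526 16.0731 21.0014] v=[0.6153 -2.8778 0.2352 0.0086]
Step 5: x=[5.2378 10.6582 16.0947 21.0030] v=[0.6765 -2.9440 0.2160 0.0158]
Step 6: x=[5.3073 10.3640 16.1110 21.0055] v=[0.6948 -2.9424 0.1632 0.0250]

Answer: 5.3073 10.3640 16.1110 21.0055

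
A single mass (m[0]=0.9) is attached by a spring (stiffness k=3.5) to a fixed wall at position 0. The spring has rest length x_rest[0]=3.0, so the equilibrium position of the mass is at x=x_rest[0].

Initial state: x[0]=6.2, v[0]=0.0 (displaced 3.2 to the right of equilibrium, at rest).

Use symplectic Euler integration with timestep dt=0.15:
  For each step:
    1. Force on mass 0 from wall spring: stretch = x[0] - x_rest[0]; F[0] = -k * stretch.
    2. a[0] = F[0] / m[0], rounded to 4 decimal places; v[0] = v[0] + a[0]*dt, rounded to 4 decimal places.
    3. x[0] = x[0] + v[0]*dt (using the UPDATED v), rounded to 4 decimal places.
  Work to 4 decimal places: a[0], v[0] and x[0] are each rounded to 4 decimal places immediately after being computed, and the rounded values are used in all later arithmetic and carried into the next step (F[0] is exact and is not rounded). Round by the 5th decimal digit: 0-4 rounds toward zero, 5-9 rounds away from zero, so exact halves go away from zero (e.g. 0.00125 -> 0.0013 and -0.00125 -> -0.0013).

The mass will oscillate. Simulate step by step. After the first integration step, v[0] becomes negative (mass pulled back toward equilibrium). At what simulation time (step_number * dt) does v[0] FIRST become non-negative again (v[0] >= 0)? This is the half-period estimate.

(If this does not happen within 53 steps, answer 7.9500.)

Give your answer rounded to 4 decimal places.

Answer: 1.6500

Derivation:
Step 0: x=[6.2000] v=[0.0000]
Step 1: x=[5.9200] v=[-1.8667]
Step 2: x=[5.3845] v=[-3.5700]
Step 3: x=[4.6404] v=[-4.9610]
Step 4: x=[3.7527] v=[-5.9179]
Step 5: x=[2.7992] v=[-6.3570]
Step 6: x=[1.8632] v=[-6.2399]
Step 7: x=[1.0267] v=[-5.5768]
Step 8: x=[0.3628] v=[-4.4257]
Step 9: x=[-0.0703] v=[-2.8873]
Step 10: x=[-0.2347] v=[-1.0963]
Step 11: x=[-0.1161] v=[0.7906]
First v>=0 after going negative at step 11, time=1.6500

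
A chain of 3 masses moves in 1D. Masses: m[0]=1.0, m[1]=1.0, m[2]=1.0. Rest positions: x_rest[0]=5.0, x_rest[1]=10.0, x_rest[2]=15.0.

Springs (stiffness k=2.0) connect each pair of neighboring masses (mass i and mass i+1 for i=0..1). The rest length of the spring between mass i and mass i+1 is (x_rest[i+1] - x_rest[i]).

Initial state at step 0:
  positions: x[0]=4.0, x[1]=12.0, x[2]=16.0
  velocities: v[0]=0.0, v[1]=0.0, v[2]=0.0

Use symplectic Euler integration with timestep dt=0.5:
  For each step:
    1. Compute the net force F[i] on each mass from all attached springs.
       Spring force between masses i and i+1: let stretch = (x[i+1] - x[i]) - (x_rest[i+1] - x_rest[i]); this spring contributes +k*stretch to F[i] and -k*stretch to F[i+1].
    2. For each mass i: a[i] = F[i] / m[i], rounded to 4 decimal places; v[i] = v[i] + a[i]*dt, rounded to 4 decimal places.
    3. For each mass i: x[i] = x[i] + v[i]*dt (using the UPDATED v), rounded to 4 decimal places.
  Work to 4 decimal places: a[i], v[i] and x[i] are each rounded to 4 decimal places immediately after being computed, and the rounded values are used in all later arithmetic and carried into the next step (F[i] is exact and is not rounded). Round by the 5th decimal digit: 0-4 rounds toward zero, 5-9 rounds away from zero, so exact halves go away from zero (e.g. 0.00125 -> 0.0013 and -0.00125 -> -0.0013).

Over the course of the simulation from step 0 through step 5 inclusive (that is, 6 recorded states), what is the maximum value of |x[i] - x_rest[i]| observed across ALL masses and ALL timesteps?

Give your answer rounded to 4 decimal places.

Answer: 2.2500

Derivation:
Step 0: x=[4.0000 12.0000 16.0000] v=[0.0000 0.0000 0.0000]
Step 1: x=[5.5000 10.0000 16.5000] v=[3.0000 -4.0000 1.0000]
Step 2: x=[6.7500 9.0000 16.2500] v=[2.5000 -2.0000 -0.5000]
Step 3: x=[6.6250 10.5000 14.8750] v=[-0.2500 3.0000 -2.7500]
Step 4: x=[5.9375 12.2500 13.8125] v=[-1.3750 3.5000 -2.1250]
Step 5: x=[5.9063 11.6250 14.4688] v=[-0.0625 -1.2500 1.3125]
Max displacement = 2.2500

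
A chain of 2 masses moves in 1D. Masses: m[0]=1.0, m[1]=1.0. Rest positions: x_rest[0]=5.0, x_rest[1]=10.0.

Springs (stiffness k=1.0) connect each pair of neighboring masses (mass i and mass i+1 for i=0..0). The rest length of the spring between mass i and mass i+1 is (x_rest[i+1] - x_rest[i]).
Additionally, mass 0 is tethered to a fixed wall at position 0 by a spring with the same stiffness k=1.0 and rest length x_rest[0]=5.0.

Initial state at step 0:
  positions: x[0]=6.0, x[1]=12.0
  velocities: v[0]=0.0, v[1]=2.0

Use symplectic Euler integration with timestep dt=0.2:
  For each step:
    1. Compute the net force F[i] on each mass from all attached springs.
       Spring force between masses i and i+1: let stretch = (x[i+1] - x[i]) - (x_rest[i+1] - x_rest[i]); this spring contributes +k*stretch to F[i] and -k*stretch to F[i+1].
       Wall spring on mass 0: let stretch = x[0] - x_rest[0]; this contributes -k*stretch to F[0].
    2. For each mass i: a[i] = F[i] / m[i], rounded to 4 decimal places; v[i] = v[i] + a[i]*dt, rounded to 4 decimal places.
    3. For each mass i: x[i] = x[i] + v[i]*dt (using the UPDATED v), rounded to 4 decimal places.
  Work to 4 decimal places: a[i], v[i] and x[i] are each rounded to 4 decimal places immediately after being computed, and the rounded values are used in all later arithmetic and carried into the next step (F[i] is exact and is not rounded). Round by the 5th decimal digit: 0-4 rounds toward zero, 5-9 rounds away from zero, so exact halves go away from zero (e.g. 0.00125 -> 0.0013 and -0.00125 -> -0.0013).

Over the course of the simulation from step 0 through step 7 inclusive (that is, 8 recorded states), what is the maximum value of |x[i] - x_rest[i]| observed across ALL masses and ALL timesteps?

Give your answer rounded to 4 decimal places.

Step 0: x=[6.0000 12.0000] v=[0.0000 2.0000]
Step 1: x=[6.0000 12.3600] v=[0.0000 1.8000]
Step 2: x=[6.0144 12.6656] v=[0.0720 1.5280]
Step 3: x=[6.0543 12.9052] v=[0.1994 1.1978]
Step 4: x=[6.1260 13.0707] v=[0.3587 0.8276]
Step 5: x=[6.2305 13.1584] v=[0.5224 0.4387]
Step 6: x=[6.3629 13.1690] v=[0.6619 0.0531]
Step 7: x=[6.5130 13.1074] v=[0.7505 -0.3081]
Max displacement = 3.1690

Answer: 3.1690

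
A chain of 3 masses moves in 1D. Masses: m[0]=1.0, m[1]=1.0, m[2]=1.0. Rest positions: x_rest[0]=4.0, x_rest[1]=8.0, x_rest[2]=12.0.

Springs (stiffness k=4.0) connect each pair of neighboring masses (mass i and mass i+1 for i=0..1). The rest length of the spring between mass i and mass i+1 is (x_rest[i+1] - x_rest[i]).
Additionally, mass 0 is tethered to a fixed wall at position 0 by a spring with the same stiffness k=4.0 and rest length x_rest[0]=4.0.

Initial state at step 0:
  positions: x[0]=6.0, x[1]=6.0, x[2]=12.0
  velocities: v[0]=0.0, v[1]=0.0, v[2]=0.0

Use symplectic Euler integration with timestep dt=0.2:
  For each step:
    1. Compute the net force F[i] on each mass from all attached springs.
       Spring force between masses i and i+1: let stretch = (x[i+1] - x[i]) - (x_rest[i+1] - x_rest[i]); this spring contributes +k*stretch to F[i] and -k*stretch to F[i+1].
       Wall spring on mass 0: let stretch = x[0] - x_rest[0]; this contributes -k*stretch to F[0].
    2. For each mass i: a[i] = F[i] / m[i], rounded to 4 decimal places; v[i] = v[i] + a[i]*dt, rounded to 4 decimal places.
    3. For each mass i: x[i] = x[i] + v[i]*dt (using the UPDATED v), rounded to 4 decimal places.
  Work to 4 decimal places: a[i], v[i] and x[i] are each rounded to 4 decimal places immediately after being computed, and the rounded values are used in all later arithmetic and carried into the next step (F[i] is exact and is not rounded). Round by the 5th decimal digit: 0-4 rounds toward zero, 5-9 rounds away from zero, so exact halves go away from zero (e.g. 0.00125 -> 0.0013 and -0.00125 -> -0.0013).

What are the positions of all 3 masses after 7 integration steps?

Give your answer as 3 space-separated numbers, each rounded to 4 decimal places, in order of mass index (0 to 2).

Answer: 4.6882 6.1742 12.9919

Derivation:
Step 0: x=[6.0000 6.0000 12.0000] v=[0.0000 0.0000 0.0000]
Step 1: x=[5.0400 6.9600 11.6800] v=[-4.8000 4.8000 -1.6000]
Step 2: x=[3.5808 8.3680 11.2448] v=[-7.2960 7.0400 -2.1760]
Step 3: x=[2.3146 9.4703 10.9893] v=[-6.3309 5.5117 -1.2774]
Step 4: x=[1.8230 9.6708 11.1308] v=[-2.4580 1.0023 0.7074]
Step 5: x=[2.2954 8.8492 11.6787] v=[2.3618 -4.1079 2.7394]
Step 6: x=[3.4491 7.4317 12.4139] v=[5.7685 -7.0873 3.6758]
Step 7: x=[4.6882 6.1742 12.9919] v=[6.1953 -6.2876 2.8900]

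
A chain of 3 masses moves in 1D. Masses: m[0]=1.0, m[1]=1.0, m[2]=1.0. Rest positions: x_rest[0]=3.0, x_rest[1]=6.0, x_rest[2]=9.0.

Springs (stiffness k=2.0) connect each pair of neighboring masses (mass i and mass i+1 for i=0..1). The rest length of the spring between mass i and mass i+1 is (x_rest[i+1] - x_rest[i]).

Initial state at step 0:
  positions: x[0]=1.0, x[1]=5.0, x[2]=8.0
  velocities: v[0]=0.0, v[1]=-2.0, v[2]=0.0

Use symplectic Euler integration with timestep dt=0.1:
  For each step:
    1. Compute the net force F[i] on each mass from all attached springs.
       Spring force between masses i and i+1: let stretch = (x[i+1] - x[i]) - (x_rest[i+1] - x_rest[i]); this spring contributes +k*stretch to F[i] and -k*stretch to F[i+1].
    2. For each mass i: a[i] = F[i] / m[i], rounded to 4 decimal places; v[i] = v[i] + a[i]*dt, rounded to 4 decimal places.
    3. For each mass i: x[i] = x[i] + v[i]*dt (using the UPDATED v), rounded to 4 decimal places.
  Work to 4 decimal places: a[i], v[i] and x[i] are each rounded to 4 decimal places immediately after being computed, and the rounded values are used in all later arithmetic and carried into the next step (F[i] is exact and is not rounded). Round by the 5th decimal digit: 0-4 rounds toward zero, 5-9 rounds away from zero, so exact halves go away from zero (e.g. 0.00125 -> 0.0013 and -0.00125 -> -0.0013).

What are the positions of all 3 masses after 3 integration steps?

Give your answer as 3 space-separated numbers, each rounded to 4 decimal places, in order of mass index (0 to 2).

Step 0: x=[1.0000 5.0000 8.0000] v=[0.0000 -2.0000 0.0000]
Step 1: x=[1.0200 4.7800 8.0000] v=[0.2000 -2.2000 0.0000]
Step 2: x=[1.0552 4.5492 7.9956] v=[0.3520 -2.3080 -0.0440]
Step 3: x=[1.1003 4.3175 7.9823] v=[0.4508 -2.3175 -0.1333]

Answer: 1.1003 4.3175 7.9823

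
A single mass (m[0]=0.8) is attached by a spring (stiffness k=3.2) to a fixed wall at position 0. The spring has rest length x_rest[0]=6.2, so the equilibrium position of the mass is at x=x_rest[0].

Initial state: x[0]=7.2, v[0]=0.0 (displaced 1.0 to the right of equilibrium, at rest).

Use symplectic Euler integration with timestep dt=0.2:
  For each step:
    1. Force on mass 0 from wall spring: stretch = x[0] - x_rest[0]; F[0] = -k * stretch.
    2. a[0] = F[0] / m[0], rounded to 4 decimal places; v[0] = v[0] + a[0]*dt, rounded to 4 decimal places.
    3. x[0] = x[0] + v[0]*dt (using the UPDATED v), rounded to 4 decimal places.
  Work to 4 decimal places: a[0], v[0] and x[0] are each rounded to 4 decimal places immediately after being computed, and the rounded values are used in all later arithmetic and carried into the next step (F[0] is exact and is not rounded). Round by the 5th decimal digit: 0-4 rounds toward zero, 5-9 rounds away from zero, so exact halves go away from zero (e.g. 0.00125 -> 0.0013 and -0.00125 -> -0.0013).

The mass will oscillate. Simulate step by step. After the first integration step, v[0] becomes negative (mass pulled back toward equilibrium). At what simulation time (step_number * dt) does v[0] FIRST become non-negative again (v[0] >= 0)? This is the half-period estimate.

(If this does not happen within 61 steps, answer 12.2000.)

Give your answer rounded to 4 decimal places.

Answer: 1.6000

Derivation:
Step 0: x=[7.2000] v=[0.0000]
Step 1: x=[7.0400] v=[-0.8000]
Step 2: x=[6.7456] v=[-1.4720]
Step 3: x=[6.3639] v=[-1.9085]
Step 4: x=[5.9560] v=[-2.0396]
Step 5: x=[5.5871] v=[-1.8444]
Step 6: x=[5.3163] v=[-1.3541]
Step 7: x=[5.1869] v=[-0.6471]
Step 8: x=[5.2196] v=[0.1634]
First v>=0 after going negative at step 8, time=1.6000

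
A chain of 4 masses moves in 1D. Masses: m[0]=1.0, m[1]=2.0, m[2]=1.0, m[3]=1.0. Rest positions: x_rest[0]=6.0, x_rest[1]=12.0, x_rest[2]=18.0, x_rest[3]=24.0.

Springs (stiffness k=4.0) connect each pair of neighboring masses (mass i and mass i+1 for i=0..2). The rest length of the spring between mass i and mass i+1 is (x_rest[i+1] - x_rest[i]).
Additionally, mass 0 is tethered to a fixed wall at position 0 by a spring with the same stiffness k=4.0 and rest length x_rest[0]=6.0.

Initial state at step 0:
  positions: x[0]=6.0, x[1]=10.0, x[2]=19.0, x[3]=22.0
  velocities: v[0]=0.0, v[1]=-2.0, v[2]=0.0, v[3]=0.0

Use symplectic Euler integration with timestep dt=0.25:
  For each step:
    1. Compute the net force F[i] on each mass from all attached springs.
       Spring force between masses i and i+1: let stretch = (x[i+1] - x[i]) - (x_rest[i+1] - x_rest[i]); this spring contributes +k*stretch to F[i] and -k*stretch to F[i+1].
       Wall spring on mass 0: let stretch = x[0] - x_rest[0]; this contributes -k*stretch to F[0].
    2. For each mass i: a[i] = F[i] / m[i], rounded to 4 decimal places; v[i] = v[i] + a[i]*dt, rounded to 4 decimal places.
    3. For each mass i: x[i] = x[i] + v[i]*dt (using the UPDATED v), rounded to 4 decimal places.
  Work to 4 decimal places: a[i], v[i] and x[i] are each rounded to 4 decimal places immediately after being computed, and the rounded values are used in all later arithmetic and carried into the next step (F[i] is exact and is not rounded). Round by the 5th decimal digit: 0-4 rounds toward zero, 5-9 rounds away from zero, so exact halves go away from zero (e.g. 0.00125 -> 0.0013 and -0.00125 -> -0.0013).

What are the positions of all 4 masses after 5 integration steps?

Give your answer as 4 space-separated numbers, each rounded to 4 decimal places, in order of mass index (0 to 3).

Step 0: x=[6.0000 10.0000 19.0000 22.0000] v=[0.0000 -2.0000 0.0000 0.0000]
Step 1: x=[5.5000 10.1250 17.5000 22.7500] v=[-2.0000 0.5000 -6.0000 3.0000]
Step 2: x=[4.7813 10.5938 15.4688 23.6875] v=[-2.8750 1.8750 -8.1250 3.7500]
Step 3: x=[4.3204 10.9454 14.2735 24.0703] v=[-1.8438 1.4063 -4.7813 1.5313]
Step 4: x=[4.4356 10.8849 14.6954 23.5039] v=[0.4608 -0.2422 1.6874 -2.2655]
Step 5: x=[5.0542 10.4945 16.3668 22.2354] v=[2.4745 -1.5616 6.6854 -5.0740]

Answer: 5.0542 10.4945 16.3668 22.2354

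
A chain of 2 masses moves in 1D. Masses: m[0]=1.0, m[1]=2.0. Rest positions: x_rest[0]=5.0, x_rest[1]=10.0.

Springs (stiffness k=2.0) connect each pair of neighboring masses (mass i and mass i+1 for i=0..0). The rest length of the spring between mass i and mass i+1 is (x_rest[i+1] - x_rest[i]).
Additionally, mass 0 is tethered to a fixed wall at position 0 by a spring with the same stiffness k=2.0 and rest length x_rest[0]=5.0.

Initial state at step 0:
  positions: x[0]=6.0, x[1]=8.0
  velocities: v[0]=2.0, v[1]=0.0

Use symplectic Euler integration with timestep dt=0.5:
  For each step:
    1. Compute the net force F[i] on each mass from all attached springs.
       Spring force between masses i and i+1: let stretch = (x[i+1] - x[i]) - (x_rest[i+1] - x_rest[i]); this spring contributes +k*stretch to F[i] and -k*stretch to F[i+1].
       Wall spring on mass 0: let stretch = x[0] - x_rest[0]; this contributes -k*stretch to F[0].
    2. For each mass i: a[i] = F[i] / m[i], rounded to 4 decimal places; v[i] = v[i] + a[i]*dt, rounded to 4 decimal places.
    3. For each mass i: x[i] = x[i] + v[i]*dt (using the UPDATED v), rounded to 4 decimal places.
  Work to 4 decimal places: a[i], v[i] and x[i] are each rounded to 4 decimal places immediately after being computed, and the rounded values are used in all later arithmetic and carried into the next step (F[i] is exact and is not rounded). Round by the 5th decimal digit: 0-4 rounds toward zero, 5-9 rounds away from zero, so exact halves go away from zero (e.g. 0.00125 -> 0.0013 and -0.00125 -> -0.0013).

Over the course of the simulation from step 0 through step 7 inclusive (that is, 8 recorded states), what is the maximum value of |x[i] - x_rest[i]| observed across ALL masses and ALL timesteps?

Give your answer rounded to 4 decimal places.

Answer: 2.3893

Derivation:
Step 0: x=[6.0000 8.0000] v=[2.0000 0.0000]
Step 1: x=[5.0000 8.7500] v=[-2.0000 1.5000]
Step 2: x=[3.3750 9.8125] v=[-3.2500 2.1250]
Step 3: x=[3.2813 10.5157] v=[-0.1875 1.4063]
Step 4: x=[5.1641 10.6603] v=[3.7656 0.2891]
Step 5: x=[7.2130 10.6808] v=[4.0977 0.0410]
Step 6: x=[7.3893 11.0844] v=[0.3525 0.8071]
Step 7: x=[5.7185 11.8142] v=[-3.3417 1.4596]
Max displacement = 2.3893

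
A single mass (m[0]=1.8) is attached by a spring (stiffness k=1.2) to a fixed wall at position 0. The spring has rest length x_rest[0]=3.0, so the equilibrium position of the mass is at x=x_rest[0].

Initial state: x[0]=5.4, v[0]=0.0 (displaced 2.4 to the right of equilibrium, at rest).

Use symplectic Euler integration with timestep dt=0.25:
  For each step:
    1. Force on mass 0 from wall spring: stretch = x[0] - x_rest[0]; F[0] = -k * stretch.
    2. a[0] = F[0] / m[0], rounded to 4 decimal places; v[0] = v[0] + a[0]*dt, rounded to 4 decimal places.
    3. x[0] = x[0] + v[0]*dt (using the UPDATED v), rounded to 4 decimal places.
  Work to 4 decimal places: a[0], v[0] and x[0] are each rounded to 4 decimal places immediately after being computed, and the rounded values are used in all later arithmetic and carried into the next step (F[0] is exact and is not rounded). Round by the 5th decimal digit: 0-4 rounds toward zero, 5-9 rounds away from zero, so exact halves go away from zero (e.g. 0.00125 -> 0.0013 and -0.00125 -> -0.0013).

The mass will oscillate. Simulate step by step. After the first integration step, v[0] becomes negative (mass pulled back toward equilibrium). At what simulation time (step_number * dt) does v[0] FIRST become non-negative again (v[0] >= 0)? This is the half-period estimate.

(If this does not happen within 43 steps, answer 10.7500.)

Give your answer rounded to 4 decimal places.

Step 0: x=[5.4000] v=[0.0000]
Step 1: x=[5.3000] v=[-0.4000]
Step 2: x=[5.1042] v=[-0.7833]
Step 3: x=[4.8207] v=[-1.1340]
Step 4: x=[4.4613] v=[-1.4375]
Step 5: x=[4.0410] v=[-1.6811]
Step 6: x=[3.5774] v=[-1.8546]
Step 7: x=[3.0897] v=[-1.9508]
Step 8: x=[2.5983] v=[-1.9658]
Step 9: x=[2.1236] v=[-1.8989]
Step 10: x=[1.6854] v=[-1.7528]
Step 11: x=[1.3020] v=[-1.5337]
Step 12: x=[0.9893] v=[-1.2507]
Step 13: x=[0.7604] v=[-0.9156]
Step 14: x=[0.6248] v=[-0.5423]
Step 15: x=[0.5882] v=[-0.1464]
Step 16: x=[0.6521] v=[0.2556]
First v>=0 after going negative at step 16, time=4.0000

Answer: 4.0000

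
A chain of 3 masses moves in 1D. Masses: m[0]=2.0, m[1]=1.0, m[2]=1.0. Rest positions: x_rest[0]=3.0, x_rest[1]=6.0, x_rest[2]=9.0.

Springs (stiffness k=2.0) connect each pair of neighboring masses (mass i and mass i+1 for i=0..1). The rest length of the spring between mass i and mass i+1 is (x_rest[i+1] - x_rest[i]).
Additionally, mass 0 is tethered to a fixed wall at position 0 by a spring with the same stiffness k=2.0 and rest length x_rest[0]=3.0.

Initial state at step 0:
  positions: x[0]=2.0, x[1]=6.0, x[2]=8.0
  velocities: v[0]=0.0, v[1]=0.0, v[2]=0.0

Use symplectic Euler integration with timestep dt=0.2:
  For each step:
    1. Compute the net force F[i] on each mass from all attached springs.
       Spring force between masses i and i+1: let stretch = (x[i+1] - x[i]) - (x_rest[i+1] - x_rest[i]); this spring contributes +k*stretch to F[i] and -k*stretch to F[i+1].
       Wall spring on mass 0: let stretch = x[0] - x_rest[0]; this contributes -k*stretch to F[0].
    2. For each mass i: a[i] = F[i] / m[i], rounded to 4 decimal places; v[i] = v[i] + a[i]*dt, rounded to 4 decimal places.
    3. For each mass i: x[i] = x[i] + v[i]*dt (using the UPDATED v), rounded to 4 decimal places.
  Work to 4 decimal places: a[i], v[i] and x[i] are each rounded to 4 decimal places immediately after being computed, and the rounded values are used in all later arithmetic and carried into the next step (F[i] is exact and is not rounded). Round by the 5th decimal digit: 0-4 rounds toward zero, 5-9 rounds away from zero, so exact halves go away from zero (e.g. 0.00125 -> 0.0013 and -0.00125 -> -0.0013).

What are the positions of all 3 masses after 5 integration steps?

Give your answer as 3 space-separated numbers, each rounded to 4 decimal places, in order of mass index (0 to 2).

Answer: 2.8188 4.7175 8.6477

Derivation:
Step 0: x=[2.0000 6.0000 8.0000] v=[0.0000 0.0000 0.0000]
Step 1: x=[2.0800 5.8400 8.0800] v=[0.4000 -0.8000 0.4000]
Step 2: x=[2.2272 5.5584 8.2208] v=[0.7360 -1.4080 0.7040]
Step 3: x=[2.4186 5.2233 8.3886] v=[0.9568 -1.6755 0.8390]
Step 4: x=[2.6254 4.9170 8.5432] v=[1.0340 -1.5313 0.7729]
Step 5: x=[2.8188 4.7175 8.6477] v=[0.9672 -0.9975 0.5224]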